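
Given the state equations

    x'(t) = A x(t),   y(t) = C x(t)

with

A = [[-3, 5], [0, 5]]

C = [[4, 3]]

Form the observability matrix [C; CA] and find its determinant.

CA = [[-12, 35]]
Observability matrix O = [C; CA] = [[4, 3], [-12, 35]]
det(O) = 4·35 - 3·(-12) = 140 - (-36) = 176
Since det(O) ≠ 0, rank(O) = 2 and the system is completely observable.

176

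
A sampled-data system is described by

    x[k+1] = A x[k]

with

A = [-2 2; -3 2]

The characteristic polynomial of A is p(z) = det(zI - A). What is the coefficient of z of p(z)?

For a 2×2 matrix, det(zI - A) = z^2 - (tr A)z + det A.
tr A = 0, det A = 2.
So p(z) = z^2 + 2.
The coefficient of z is 0.

0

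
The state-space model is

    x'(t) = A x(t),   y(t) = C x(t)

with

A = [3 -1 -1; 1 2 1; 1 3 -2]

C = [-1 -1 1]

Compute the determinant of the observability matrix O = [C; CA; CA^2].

-50

CA = [[-3, 2, -2]]
CA^2 = [[-9, 1, 9]]
Observability matrix O = [C; CA; CA^2] = [[-1, -1, 1], [-3, 2, -2], [-9, 1, 9]]
Expanding along the first row, det(O) = (-1)·(2·9 - (-2)·1) - (-1)·((-3)·9 - (-2)·(-9)) + 1·((-3)·1 - 2·(-9)) = (-1)·20 - (-1)·(-45) + 1·15 = -50
Since det(O) ≠ 0, rank(O) = 3 and the system is completely observable.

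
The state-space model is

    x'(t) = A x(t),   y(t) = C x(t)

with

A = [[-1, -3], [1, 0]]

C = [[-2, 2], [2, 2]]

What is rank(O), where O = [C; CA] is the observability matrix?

CA = [[4, 6], [0, -6]]
Observability matrix O = [C; CA] = [[-2, 2], [2, 2], [4, 6], [0, -6]]
Take the 2×2 submatrix of O formed by rows 1, 2: [[-2, 2], [2, 2]]. Its determinant is (-2)·2 - 2·2 = -4 - 4 = -8 ≠ 0.
So rank(O) ≥ 2; since O has 2 columns, rank(O) = 2.
rank(O) = 2 = n, so the pair (A, C) is completely observable.

2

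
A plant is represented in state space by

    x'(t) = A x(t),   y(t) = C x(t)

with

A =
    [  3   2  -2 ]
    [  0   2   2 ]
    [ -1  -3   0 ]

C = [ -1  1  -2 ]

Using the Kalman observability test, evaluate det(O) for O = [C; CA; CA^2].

-194

CA = [[-1, 6, 4]]
CA^2 = [[-7, -2, 14]]
Observability matrix O = [C; CA; CA^2] = [[-1, 1, -2], [-1, 6, 4], [-7, -2, 14]]
Expanding along the first row, det(O) = (-1)·(6·14 - 4·(-2)) - 1·((-1)·14 - 4·(-7)) + (-2)·((-1)·(-2) - 6·(-7)) = (-1)·92 - 1·14 + (-2)·44 = -194
Since det(O) ≠ 0, rank(O) = 3 and the system is completely observable.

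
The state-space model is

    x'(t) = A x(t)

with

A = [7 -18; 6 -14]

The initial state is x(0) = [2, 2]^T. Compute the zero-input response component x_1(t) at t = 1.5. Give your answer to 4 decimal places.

-0.1958

det(sI - A) = s^2 - (tr A)s + det A, with tr A = 7 + (-14) = -7 and det A = 7·(-14) - (-18)·6 = -98 - (-108) = 10.
So p(s) = det(sI - A) = s^2 + 7s + 10.
Factor s^2 + 7s + 10: two numbers with sum -7 and product 10 are -2 and -5, so s^2 + 7s + 10 = (s + 2)(s + 5).
Hence p(s) = (s + 2) (s + 5), with roots -5, -2.
The eigenvalues -5, -2 are distinct and real, so A is diagonalisable and x(t) = e^{At} x(0) = V diag(e^{λ_i t}) V^{-1} x(0), where the columns of V are the eigenvectors.
λ = -5: A - (-5)I = [[12, -18], [6, -9]]. Row 1 gives 12·v1 + (-18)·v2 = 0, so take v_1 = [-3, -2]^T.
λ = -2: A - (-2)I = [[9, -18], [6, -12]]. Row 1 gives 9·v1 + (-18)·v2 = 0, so take v_2 = [2, 1]^T.
V = [v_1 v_2] = [[-3, 2], [-2, 1]] has det V = 1, so V^{-1} = adj(V)/det V = [[1, -2], [2, -3]].
Modal coordinates z(0) = V^{-1} x(0): 1·2 + (-2)·2 = -2; 2·2 + (-3)·2 = -2; so z(0) = [-2, -2]^T.
x_1(t) = Σ_i (v_i)_1 · z_i(0) · e^{λ_i t} (row 1 of V times the modal terms).
x_1(1.5) = (-3)·(-2)·e^{-5·1.5} + 2·(-2)·e^{-2·1.5} = 6·0.000553 + (-4)·0.049787 = -0.1958.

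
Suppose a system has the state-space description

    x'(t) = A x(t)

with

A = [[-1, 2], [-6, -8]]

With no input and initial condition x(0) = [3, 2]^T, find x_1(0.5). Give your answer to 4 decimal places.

det(sI - A) = s^2 - (tr A)s + det A, with tr A = (-1) + (-8) = -9 and det A = (-1)·(-8) - 2·(-6) = 8 - (-12) = 20.
So p(s) = det(sI - A) = s^2 + 9s + 20.
Factor s^2 + 9s + 20: two numbers with sum -9 and product 20 are -4 and -5, so s^2 + 9s + 20 = (s + 4)(s + 5).
Hence p(s) = (s + 4) (s + 5), with roots -5, -4.
The eigenvalues -5, -4 are distinct and real, so A is diagonalisable and x(t) = e^{At} x(0) = V diag(e^{λ_i t}) V^{-1} x(0), where the columns of V are the eigenvectors.
λ = -5: A - (-5)I = [[4, 2], [-6, -3]]. Row 1 gives 4·v1 + 2·v2 = 0, so take v_1 = [-1, 2]^T.
λ = -4: A - (-4)I = [[3, 2], [-6, -4]]. Row 1 gives 3·v1 + 2·v2 = 0, so take v_2 = [-2, 3]^T.
V = [v_1 v_2] = [[-1, -2], [2, 3]] has det V = 1, so V^{-1} = adj(V)/det V = [[3, 2], [-2, -1]].
Modal coordinates z(0) = V^{-1} x(0): 3·3 + 2·2 = 13; (-2)·3 + (-1)·2 = -8; so z(0) = [13, -8]^T.
x_1(t) = Σ_i (v_i)_1 · z_i(0) · e^{λ_i t} (row 1 of V times the modal terms).
x_1(0.5) = (-1)·13·e^{-5·0.5} + (-2)·(-8)·e^{-4·0.5} = (-13)·0.082085 + 16·0.135335 = 1.0983.

1.0983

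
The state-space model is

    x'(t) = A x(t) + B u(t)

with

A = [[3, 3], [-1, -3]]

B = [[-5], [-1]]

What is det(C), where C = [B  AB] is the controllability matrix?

-58

AB = [[-18], [8]]
Controllability matrix C = [B  AB] = [[-5, -18], [-1, 8]]
det(C) = (-5)·8 - (-18)·(-1) = -40 - 18 = -58
Since det(C) ≠ 0, rank(C) = 2 and the system is completely controllable.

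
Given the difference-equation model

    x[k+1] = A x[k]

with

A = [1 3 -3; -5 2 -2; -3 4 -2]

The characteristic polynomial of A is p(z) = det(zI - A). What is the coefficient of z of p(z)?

10

Expand det(zI - A) for the 3×3 matrix.
p(z) = z^3 - z^2 + 10z - 34.
(Check: constant term = det(-A) = (-1)^3 det A = -34; coefficient of z^2 = -tr A = -1.)
The coefficient of z is 10.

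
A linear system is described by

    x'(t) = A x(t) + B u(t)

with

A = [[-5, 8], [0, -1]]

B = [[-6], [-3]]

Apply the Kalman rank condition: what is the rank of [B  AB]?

AB = [[6], [3]]
Controllability matrix C = [B  AB] = [[-6, 6], [-3, 3]]
Every column of C is a scalar multiple of column 1 = [-6, -3] (multipliers 1, -1), so the columns span a one-dimensional space.
C ≠ 0, hence rank(C) = 1.
rank(C) = 1 < n = 2, so the pair (A, B) is not completely controllable.

1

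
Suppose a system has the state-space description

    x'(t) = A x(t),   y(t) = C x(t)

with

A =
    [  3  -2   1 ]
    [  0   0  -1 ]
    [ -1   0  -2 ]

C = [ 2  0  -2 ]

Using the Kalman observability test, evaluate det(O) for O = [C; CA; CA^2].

304

CA = [[8, -4, 6]]
CA^2 = [[18, -16, 0]]
Observability matrix O = [C; CA; CA^2] = [[2, 0, -2], [8, -4, 6], [18, -16, 0]]
Expanding along the first row, det(O) = 2·((-4)·0 - 6·(-16)) - 0·(8·0 - 6·18) + (-2)·(8·(-16) - (-4)·18) = 2·96 - 0·(-108) + (-2)·(-56) = 304
Since det(O) ≠ 0, rank(O) = 3 and the system is completely observable.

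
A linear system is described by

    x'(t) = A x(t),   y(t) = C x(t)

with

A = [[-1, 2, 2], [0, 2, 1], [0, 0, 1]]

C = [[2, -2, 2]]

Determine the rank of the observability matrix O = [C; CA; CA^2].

3

CA = [[-2, 0, 4]]
CA^2 = [[2, -4, 0]]
Observability matrix O = [C; CA; CA^2] = [[2, -2, 2], [-2, 0, 4], [2, -4, 0]]
det(O) = 2·(0·0 - 4·(-4)) - (-2)·((-2)·0 - 4·2) + 2·((-2)·(-4) - 0·2) = 2·16 - (-2)·(-8) + 2·8 = 32 ≠ 0, so rank(O) = 3.
rank(O) = 3 = n, so the pair (A, C) is completely observable.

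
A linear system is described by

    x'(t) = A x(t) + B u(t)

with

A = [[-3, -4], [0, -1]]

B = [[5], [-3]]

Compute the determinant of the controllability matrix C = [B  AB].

6

AB = [[-3], [3]]
Controllability matrix C = [B  AB] = [[5, -3], [-3, 3]]
det(C) = 5·3 - (-3)·(-3) = 15 - 9 = 6
Since det(C) ≠ 0, rank(C) = 2 and the system is completely controllable.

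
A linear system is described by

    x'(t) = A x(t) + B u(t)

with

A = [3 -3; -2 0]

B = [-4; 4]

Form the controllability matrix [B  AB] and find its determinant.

64

AB = [[-24], [8]]
Controllability matrix C = [B  AB] = [[-4, -24], [4, 8]]
det(C) = (-4)·8 - (-24)·4 = -32 - (-96) = 64
Since det(C) ≠ 0, rank(C) = 2 and the system is completely controllable.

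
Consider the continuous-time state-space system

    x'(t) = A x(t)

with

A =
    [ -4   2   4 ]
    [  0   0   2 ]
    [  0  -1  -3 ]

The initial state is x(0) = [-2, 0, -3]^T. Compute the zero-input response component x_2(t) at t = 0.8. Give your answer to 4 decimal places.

det(sI - A) = s^3 - (tr A)s^2 + (M11 + M22 + M33)s - det A, where Mii is the 2×2 principal minor of A obtained by deleting row i and column i.
tr A = (-4) + 0 + (-3) = -7; M11 = 0·(-3) - 2·(-1) = 0 - (-2) = 2; M22 = (-4)·(-3) - 4·0 = 12 - 0 = 12; M33 = (-4)·0 - 2·0 = 0 - 0 = 0; sum of minors = 14.
det A = (-4)·(0·(-3) - 2·(-1)) - 2·(0·(-3) - 2·0) + 4·(0·(-1) - 0·0) = (-4)·2 - 2·0 + 4·0 = -8.
So p(s) = det(sI - A) = s^3 + 7s^2 + 14s + 8.
Rational-root test: any integer root divides 8. Testing small divisors, s = -1 works: p(-1) = -1 + 7 + (-14) + 8 = 0, so (s + 1) is a factor.
Dividing, p(s) = (s + 1)(s^2 + 6s + 8).
Factor s^2 + 6s + 8: two numbers with sum -6 and product 8 are -2 and -4, so s^2 + 6s + 8 = (s + 2)(s + 4).
Hence p(s) = (s + 1) (s + 2) (s + 4), with roots -4, -2, -1.
The eigenvalues -4, -2, -1 are distinct and real, so A is diagonalisable and x(t) = e^{At} x(0) = V diag(e^{λ_i t}) V^{-1} x(0), where the columns of V are the eigenvectors.
λ = -4: A - (-4)I = [[0, 2, 4], [0, 4, 2], [0, -1, 1]]. v must be orthogonal to every row; (row 1) × (row 2) = [-12, 0, 0], so take v_1 = [1, 0, 0]^T.
λ = -2: A - (-2)I = [[-2, 2, 4], [0, 2, 2], [0, -1, -1]]. v must be orthogonal to every row; (row 1) × (row 2) = [-4, 4, -4], so take v_2 = [1, -1, 1]^T.
λ = -1: A - (-1)I = [[-3, 2, 4], [0, 1, 2], [0, -1, -2]]. v must be orthogonal to every row; (row 1) × (row 2) = [0, 6, -3], so take v_3 = [0, -2, 1]^T.
V = [v_1 v_2 v_3] = [[1, 1, 0], [0, -1, -2], [0, 1, 1]] has det V = 1, so V^{-1} = adj(V)/det V = [[1, -1, -2], [0, 1, 2], [0, -1, -1]].
Modal coordinates z(0) = V^{-1} x(0): 1·(-2) + (-1)·0 + (-2)·(-3) = 4; 0·(-2) + 1·0 + 2·(-3) = -6; 0·(-2) + (-1)·0 + (-1)·(-3) = 3; so z(0) = [4, -6, 3]^T.
x_2(t) = Σ_i (v_i)_2 · z_i(0) · e^{λ_i t} (row 2 of V times the modal terms).
x_2(0.8) = 0·4·e^{-4·0.8} + (-1)·(-6)·e^{-2·0.8} + (-2)·3·e^{-1·0.8} = 0·0.040762 + 6·0.201897 + (-6)·0.449329 = -1.4846.

-1.4846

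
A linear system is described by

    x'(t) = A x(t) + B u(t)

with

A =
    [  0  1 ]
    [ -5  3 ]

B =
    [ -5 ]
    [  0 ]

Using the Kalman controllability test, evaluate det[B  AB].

-125

AB = [[0], [25]]
Controllability matrix C = [B  AB] = [[-5, 0], [0, 25]]
det(C) = (-5)·25 - 0·0 = -125 - 0 = -125
Since det(C) ≠ 0, rank(C) = 2 and the system is completely controllable.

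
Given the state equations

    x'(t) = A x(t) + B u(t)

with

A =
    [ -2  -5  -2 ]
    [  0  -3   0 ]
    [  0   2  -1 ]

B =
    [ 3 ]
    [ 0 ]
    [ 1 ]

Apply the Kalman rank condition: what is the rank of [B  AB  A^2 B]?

2

AB = [[-8], [0], [-1]]
A^2B = [[18], [0], [1]]
Controllability matrix C = [B  AB  A^2B] = [[3, -8, 18], [0, 0, 0], [1, -1, 1]]
Row 2 of C is identically zero, so rank(C) ≤ 2.
The 2×2 minor from rows 1, 3, columns 1, 2 is 3·(-1) - (-8)·1 = -3 - (-8) = 5 ≠ 0, so rank(C) = 2.
rank(C) = 2 < n = 3, so the pair (A, B) is not completely controllable.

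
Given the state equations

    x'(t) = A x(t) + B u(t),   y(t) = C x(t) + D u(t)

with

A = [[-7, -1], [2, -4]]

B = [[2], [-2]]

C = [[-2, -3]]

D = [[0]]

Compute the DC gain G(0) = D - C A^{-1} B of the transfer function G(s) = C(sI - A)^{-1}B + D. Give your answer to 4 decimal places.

0.3333

G(0) = C(-A)^{-1}B + D = -C A^{-1} B + D.
det A = 30, so A^{-1} = (1/30)·adj(A) = [[-2/15, 1/30], [-1/15, -7/30]]
A^{-1} B = [-1/3, 1/3]^T
C A^{-1} B = -1/3
G(0) = D - C A^{-1} B = 0 - (-1/3) = 1/3 ≈ 0.3333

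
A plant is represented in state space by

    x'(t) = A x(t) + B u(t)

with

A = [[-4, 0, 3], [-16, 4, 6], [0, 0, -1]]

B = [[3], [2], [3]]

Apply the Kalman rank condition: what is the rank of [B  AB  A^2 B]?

2

AB = [[-3], [-22], [-3]]
A^2B = [[3], [-58], [3]]
Controllability matrix C = [B  AB  A^2B] = [[3, -3, 3], [2, -22, -58], [3, -3, 3]]
The rows r1, r2, r3 of C are linearly dependent: -r1 + r3 = 0 (check each entry), so rank(C) ≤ 2.
The 2×2 minor from rows 1, 2, columns 1, 2 is 3·(-22) - (-3)·2 = -66 - (-6) = -60 ≠ 0, so rank(C) = 2.
rank(C) = 2 < n = 3, so the pair (A, B) is not completely controllable.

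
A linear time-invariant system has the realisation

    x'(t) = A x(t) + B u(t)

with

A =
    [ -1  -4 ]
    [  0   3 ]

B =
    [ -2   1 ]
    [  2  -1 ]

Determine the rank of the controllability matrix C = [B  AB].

AB = [[-6, 3], [6, -3]]
Controllability matrix C = [B  AB] = [[-2, 1, -6, 3], [2, -1, 6, -3]]
Every column of C is a scalar multiple of column 1 = [-2, 2] (multipliers 1, -1/2, 3, -3/2), so the columns span a one-dimensional space.
C ≠ 0, hence rank(C) = 1.
rank(C) = 1 < n = 2, so the pair (A, B) is not completely controllable.

1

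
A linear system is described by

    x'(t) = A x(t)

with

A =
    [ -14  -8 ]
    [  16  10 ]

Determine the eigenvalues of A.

-6, 2

det(sI - A) = s^2 - (tr A)s + det A, with tr A = (-14) + 10 = -4 and det A = (-14)·10 - (-8)·16 = -140 - (-128) = -12.
So p(s) = det(sI - A) = s^2 + 4s - 12.
Factor s^2 + 4s - 12: two numbers with sum -4 and product -12 are 2 and -6, so s^2 + 4s - 12 = (s - 2)(s + 6).
Hence p(s) = (s - 2) (s + 6), with roots -6, 2.
At least one eigenvalue has non-negative real part, so the system is not asymptotically stable.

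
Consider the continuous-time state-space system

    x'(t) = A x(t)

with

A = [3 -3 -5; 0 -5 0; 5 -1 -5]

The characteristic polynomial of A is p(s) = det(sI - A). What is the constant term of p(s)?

50

Expand det(sI - A) for the 3×3 matrix.
p(s) = s^3 + 7s^2 + 20s + 50.
(Check: constant term = det(-A) = (-1)^3 det A = 50; coefficient of s^2 = -tr A = 7.)
The constant term is 50.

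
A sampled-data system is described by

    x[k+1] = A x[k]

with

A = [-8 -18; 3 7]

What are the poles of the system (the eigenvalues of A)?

det(zI - A) = z^2 - (tr A)z + det A, with tr A = (-8) + 7 = -1 and det A = (-8)·7 - (-18)·3 = -56 - (-54) = -2.
So p(z) = det(zI - A) = z^2 + z - 2.
Factor z^2 + z - 2: two numbers with sum -1 and product -2 are 1 and -2, so z^2 + z - 2 = (z - 1)(z + 2).
Hence p(z) = (z - 1) (z + 2), with roots -2, 1.

-2, 1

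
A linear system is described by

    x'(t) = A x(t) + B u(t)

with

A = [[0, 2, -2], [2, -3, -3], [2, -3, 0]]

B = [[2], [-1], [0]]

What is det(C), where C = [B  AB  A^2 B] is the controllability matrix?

344

AB = [[-2], [7], [7]]
A^2B = [[0], [-46], [-25]]
Controllability matrix C = [B  AB  A^2B] = [[2, -2, 0], [-1, 7, -46], [0, 7, -25]]
Expanding along the first row, det(C) = 2·(7·(-25) - (-46)·7) - (-2)·((-1)·(-25) - (-46)·0) + 0·((-1)·7 - 7·0) = 2·147 - (-2)·25 + 0·(-7) = 344
Since det(C) ≠ 0, rank(C) = 3 and the system is completely controllable.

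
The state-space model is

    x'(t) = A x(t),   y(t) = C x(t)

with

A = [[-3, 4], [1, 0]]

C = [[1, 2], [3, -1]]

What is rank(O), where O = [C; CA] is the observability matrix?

CA = [[-1, 4], [-10, 12]]
Observability matrix O = [C; CA] = [[1, 2], [3, -1], [-1, 4], [-10, 12]]
Take the 2×2 submatrix of O formed by rows 1, 2: [[1, 2], [3, -1]]. Its determinant is 1·(-1) - 2·3 = -1 - 6 = -7 ≠ 0.
So rank(O) ≥ 2; since O has 2 columns, rank(O) = 2.
rank(O) = 2 = n, so the pair (A, C) is completely observable.

2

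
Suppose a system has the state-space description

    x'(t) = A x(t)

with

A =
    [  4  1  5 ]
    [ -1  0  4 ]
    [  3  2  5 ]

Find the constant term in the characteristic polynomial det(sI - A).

25

Expand det(sI - A) for the 3×3 matrix.
p(s) = s^3 - 9s^2 - 2s + 25.
(Check: constant term = det(-A) = (-1)^3 det A = 25; coefficient of s^2 = -tr A = -9.)
The constant term is 25.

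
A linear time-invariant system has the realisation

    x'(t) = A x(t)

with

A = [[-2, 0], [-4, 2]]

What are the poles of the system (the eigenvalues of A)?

-2, 2

det(sI - A) = s^2 - (tr A)s + det A, with tr A = (-2) + 2 = 0 and det A = (-2)·2 - 0·(-4) = -4 - 0 = -4.
So p(s) = det(sI - A) = s^2 - 4.
Factor s^2 - 4: two numbers with sum 0 and product -4 are 2 and -2, so s^2 - 4 = (s - 2)(s + 2).
Hence p(s) = (s - 2) (s + 2), with roots -2, 2.
At least one eigenvalue has non-negative real part, so the system is not asymptotically stable.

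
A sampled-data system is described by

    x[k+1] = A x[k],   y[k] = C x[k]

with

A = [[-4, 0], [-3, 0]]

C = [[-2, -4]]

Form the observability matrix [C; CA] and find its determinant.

CA = [[20, 0]]
Observability matrix O = [C; CA] = [[-2, -4], [20, 0]]
det(O) = (-2)·0 - (-4)·20 = 0 - (-80) = 80
Since det(O) ≠ 0, rank(O) = 2 and the system is completely observable.

80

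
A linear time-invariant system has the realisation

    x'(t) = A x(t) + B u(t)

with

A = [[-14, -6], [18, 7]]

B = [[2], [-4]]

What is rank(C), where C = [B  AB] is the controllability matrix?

AB = [[-4], [8]]
Controllability matrix C = [B  AB] = [[2, -4], [-4, 8]]
Every column of C is a scalar multiple of column 1 = [2, -4] (multipliers 1, -2), so the columns span a one-dimensional space.
C ≠ 0, hence rank(C) = 1.
rank(C) = 1 < n = 2, so the pair (A, B) is not completely controllable.

1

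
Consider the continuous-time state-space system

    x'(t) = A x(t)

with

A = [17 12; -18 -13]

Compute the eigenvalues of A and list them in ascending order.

det(sI - A) = s^2 - (tr A)s + det A, with tr A = 17 + (-13) = 4 and det A = 17·(-13) - 12·(-18) = -221 - (-216) = -5.
So p(s) = det(sI - A) = s^2 - 4s - 5.
Factor s^2 - 4s - 5: two numbers with sum 4 and product -5 are 5 and -1, so s^2 - 4s - 5 = (s - 5)(s + 1).
Hence p(s) = (s - 5) (s + 1), with roots -1, 5.
At least one eigenvalue has non-negative real part, so the system is not asymptotically stable.

-1, 5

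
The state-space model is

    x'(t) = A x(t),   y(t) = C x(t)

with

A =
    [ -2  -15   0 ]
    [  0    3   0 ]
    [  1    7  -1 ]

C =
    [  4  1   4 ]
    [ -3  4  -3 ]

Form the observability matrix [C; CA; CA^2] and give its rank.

CA = [[-4, -29, -4], [3, 36, 3]]
CA^2 = [[4, -55, 4], [-3, 84, -3]]
Observability matrix O = [C; CA; CA^2] = [[4, 1, 4], [-3, 4, -3], [-4, -29, -4], [3, 36, 3], [4, -55, 4], [-3, 84, -3]]
The columns c1, c2, c3 of O are linearly dependent: -c1 + c3 = 0 (check each entry), so rank(O) ≤ 2.
The 2×2 minor from rows 1, 2, columns 1, 2 is 4·4 - 1·(-3) = 16 - (-3) = 19 ≠ 0, so rank(O) = 2.
rank(O) = 2 < n = 3, so the pair (A, C) is not completely observable.

2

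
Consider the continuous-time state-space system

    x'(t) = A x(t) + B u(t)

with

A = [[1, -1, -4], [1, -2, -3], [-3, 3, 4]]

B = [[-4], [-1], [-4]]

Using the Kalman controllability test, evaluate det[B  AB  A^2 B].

1336

AB = [[13], [10], [-7]]
A^2B = [[31], [14], [-37]]
Controllability matrix C = [B  AB  A^2B] = [[-4, 13, 31], [-1, 10, 14], [-4, -7, -37]]
Expanding along the first row, det(C) = (-4)·(10·(-37) - 14·(-7)) - 13·((-1)·(-37) - 14·(-4)) + 31·((-1)·(-7) - 10·(-4)) = (-4)·(-272) - 13·93 + 31·47 = 1336
Since det(C) ≠ 0, rank(C) = 3 and the system is completely controllable.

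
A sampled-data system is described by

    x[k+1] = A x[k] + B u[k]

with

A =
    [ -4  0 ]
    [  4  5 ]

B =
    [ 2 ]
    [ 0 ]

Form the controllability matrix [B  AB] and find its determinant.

AB = [[-8], [8]]
Controllability matrix C = [B  AB] = [[2, -8], [0, 8]]
det(C) = 2·8 - (-8)·0 = 16 - 0 = 16
Since det(C) ≠ 0, rank(C) = 2 and the system is completely controllable.

16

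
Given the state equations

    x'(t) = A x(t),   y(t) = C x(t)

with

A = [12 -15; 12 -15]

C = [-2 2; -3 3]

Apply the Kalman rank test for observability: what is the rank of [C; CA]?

CA = [[0, 0], [0, 0]]
Observability matrix O = [C; CA] = [[-2, 2], [-3, 3], [0, 0], [0, 0]]
Every row of O is a scalar multiple of row 1 = [-2, 2] (multipliers 1, 3/2, 0, 0), so the rows span a one-dimensional space.
O ≠ 0, hence rank(O) = 1.
rank(O) = 1 < n = 2, so the pair (A, C) is not completely observable.

1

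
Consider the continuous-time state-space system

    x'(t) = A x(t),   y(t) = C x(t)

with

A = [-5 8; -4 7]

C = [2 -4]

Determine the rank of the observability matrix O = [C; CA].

CA = [[6, -12]]
Observability matrix O = [C; CA] = [[2, -4], [6, -12]]
Every row of O is a scalar multiple of row 1 = [2, -4] (multipliers 1, 3), so the rows span a one-dimensional space.
O ≠ 0, hence rank(O) = 1.
rank(O) = 1 < n = 2, so the pair (A, C) is not completely observable.

1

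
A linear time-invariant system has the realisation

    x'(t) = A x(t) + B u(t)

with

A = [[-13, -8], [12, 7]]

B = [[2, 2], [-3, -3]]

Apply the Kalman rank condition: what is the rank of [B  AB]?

AB = [[-2, -2], [3, 3]]
Controllability matrix C = [B  AB] = [[2, 2, -2, -2], [-3, -3, 3, 3]]
Every column of C is a scalar multiple of column 1 = [2, -3] (multipliers 1, 1, -1, -1), so the columns span a one-dimensional space.
C ≠ 0, hence rank(C) = 1.
rank(C) = 1 < n = 2, so the pair (A, B) is not completely controllable.

1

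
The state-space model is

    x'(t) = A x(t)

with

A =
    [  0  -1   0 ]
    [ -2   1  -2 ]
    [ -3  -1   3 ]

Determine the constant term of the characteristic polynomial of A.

Expand det(sI - A) for the 3×3 matrix.
p(s) = s^3 - 4s^2 - s + 12.
(Check: constant term = det(-A) = (-1)^3 det A = 12; coefficient of s^2 = -tr A = -4.)
The constant term is 12.

12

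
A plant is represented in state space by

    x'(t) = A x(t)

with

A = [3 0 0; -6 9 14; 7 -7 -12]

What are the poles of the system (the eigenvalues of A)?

det(sI - A) = s^3 - (tr A)s^2 + (M11 + M22 + M33)s - det A, where Mii is the 2×2 principal minor of A obtained by deleting row i and column i.
tr A = 3 + 9 + (-12) = 0; M11 = 9·(-12) - 14·(-7) = -108 - (-98) = -10; M22 = 3·(-12) - 0·7 = -36 - 0 = -36; M33 = 3·9 - 0·(-6) = 27 - 0 = 27; sum of minors = -19.
det A = 3·(9·(-12) - 14·(-7)) - 0·((-6)·(-12) - 14·7) + 0·((-6)·(-7) - 9·7) = 3·(-10) - 0·(-26) + 0·(-21) = -30.
So p(s) = det(sI - A) = s^3 - 19s + 30.
Rational-root test: any integer root divides 30. Testing small divisors, s = 2 works: p(2) = 8 + 0 + (-38) + 30 = 0, so (s - 2) is a factor.
Dividing, p(s) = (s - 2)(s^2 + 2s - 15).
Factor s^2 + 2s - 15: two numbers with sum -2 and product -15 are 3 and -5, so s^2 + 2s - 15 = (s - 3)(s + 5).
Hence p(s) = (s - 3) (s - 2) (s + 5), with roots -5, 2, 3.
At least one eigenvalue has non-negative real part, so the system is not asymptotically stable.

-5, 2, 3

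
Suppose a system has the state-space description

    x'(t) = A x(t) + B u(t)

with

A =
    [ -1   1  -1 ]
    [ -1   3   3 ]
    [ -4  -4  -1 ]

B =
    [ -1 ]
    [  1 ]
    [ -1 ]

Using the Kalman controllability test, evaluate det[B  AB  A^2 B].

56

AB = [[3], [1], [1]]
A^2B = [[-3], [3], [-17]]
Controllability matrix C = [B  AB  A^2B] = [[-1, 3, -3], [1, 1, 3], [-1, 1, -17]]
Expanding along the first row, det(C) = (-1)·(1·(-17) - 3·1) - 3·(1·(-17) - 3·(-1)) + (-3)·(1·1 - 1·(-1)) = (-1)·(-20) - 3·(-14) + (-3)·2 = 56
Since det(C) ≠ 0, rank(C) = 3 and the system is completely controllable.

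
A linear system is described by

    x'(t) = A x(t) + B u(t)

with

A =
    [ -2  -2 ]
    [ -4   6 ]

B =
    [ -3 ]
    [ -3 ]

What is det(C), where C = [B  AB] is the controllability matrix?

54

AB = [[12], [-6]]
Controllability matrix C = [B  AB] = [[-3, 12], [-3, -6]]
det(C) = (-3)·(-6) - 12·(-3) = 18 - (-36) = 54
Since det(C) ≠ 0, rank(C) = 2 and the system is completely controllable.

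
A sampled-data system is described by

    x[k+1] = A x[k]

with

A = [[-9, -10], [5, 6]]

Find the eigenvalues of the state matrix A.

det(zI - A) = z^2 - (tr A)z + det A, with tr A = (-9) + 6 = -3 and det A = (-9)·6 - (-10)·5 = -54 - (-50) = -4.
So p(z) = det(zI - A) = z^2 + 3z - 4.
Factor z^2 + 3z - 4: two numbers with sum -3 and product -4 are 1 and -4, so z^2 + 3z - 4 = (z - 1)(z + 4).
Hence p(z) = (z - 1) (z + 4), with roots -4, 1.

-4, 1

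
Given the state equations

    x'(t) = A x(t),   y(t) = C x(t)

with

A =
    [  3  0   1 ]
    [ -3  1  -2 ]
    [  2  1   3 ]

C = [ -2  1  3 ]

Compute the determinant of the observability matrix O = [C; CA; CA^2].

66

CA = [[-3, 4, 5]]
CA^2 = [[-11, 9, 4]]
Observability matrix O = [C; CA; CA^2] = [[-2, 1, 3], [-3, 4, 5], [-11, 9, 4]]
Expanding along the first row, det(O) = (-2)·(4·4 - 5·9) - 1·((-3)·4 - 5·(-11)) + 3·((-3)·9 - 4·(-11)) = (-2)·(-29) - 1·43 + 3·17 = 66
Since det(O) ≠ 0, rank(O) = 3 and the system is completely observable.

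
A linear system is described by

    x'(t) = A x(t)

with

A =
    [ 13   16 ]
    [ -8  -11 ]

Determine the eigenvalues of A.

det(sI - A) = s^2 - (tr A)s + det A, with tr A = 13 + (-11) = 2 and det A = 13·(-11) - 16·(-8) = -143 - (-128) = -15.
So p(s) = det(sI - A) = s^2 - 2s - 15.
Factor s^2 - 2s - 15: two numbers with sum 2 and product -15 are 5 and -3, so s^2 - 2s - 15 = (s - 5)(s + 3).
Hence p(s) = (s - 5) (s + 3), with roots -3, 5.
At least one eigenvalue has non-negative real part, so the system is not asymptotically stable.

-3, 5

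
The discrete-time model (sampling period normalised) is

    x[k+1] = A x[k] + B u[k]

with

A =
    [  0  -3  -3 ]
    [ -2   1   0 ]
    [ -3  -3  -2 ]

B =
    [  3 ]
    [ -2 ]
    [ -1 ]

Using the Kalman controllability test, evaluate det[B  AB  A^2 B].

AB = [[9], [-8], [-1]]
A^2B = [[27], [-26], [-1]]
Controllability matrix C = [B  AB  A^2B] = [[3, 9, 27], [-2, -8, -26], [-1, -1, -1]]
Expanding along the first row, det(C) = 3·((-8)·(-1) - (-26)·(-1)) - 9·((-2)·(-1) - (-26)·(-1)) + 27·((-2)·(-1) - (-8)·(-1)) = 3·(-18) - 9·(-24) + 27·(-6) = 0
Since det(C) = 0, rank(C) < 3 and the system is not completely controllable.

0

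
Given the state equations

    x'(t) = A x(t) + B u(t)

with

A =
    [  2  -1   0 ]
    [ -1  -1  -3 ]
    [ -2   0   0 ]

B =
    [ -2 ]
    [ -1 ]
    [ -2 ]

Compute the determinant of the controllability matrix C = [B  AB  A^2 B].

AB = [[-3], [9], [4]]
A^2B = [[-15], [-18], [6]]
Controllability matrix C = [B  AB  A^2B] = [[-2, -3, -15], [-1, 9, -18], [-2, 4, 6]]
Expanding along the first row, det(C) = (-2)·(9·6 - (-18)·4) - (-3)·((-1)·6 - (-18)·(-2)) + (-15)·((-1)·4 - 9·(-2)) = (-2)·126 - (-3)·(-42) + (-15)·14 = -588
Since det(C) ≠ 0, rank(C) = 3 and the system is completely controllable.

-588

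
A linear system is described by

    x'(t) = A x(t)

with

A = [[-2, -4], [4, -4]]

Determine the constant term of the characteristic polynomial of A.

24

For a 2×2 matrix, det(sI - A) = s^2 - (tr A)s + det A.
tr A = -6, det A = 24.
So p(s) = s^2 + 6s + 24.
The constant term is 24.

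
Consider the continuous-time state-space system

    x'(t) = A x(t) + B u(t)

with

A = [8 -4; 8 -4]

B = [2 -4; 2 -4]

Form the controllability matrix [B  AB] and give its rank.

1

AB = [[8, -16], [8, -16]]
Controllability matrix C = [B  AB] = [[2, -4, 8, -16], [2, -4, 8, -16]]
Every column of C is a scalar multiple of column 1 = [2, 2] (multipliers 1, -2, 4, -8), so the columns span a one-dimensional space.
C ≠ 0, hence rank(C) = 1.
rank(C) = 1 < n = 2, so the pair (A, B) is not completely controllable.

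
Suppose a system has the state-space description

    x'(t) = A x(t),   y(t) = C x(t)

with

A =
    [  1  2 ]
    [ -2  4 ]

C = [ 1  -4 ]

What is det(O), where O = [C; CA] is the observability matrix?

CA = [[9, -14]]
Observability matrix O = [C; CA] = [[1, -4], [9, -14]]
det(O) = 1·(-14) - (-4)·9 = -14 - (-36) = 22
Since det(O) ≠ 0, rank(O) = 2 and the system is completely observable.

22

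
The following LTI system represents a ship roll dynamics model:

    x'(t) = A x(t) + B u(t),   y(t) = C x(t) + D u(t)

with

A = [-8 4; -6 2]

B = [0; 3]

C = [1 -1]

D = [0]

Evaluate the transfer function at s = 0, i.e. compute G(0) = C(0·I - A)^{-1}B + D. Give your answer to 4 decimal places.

G(0) = C(-A)^{-1}B + D = -C A^{-1} B + D.
det A = 8, so A^{-1} = (1/8)·adj(A) = [[1/4, -1/2], [3/4, -1]]
A^{-1} B = [-3/2, -3]^T
C A^{-1} B = 3/2
G(0) = D - C A^{-1} B = 0 - (3/2) = -3/2 ≈ -1.5000

-1.5000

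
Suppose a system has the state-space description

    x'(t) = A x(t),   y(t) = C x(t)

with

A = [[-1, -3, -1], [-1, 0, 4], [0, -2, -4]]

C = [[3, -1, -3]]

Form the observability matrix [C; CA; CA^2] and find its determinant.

296

CA = [[-2, -3, 5]]
CA^2 = [[5, -4, -30]]
Observability matrix O = [C; CA; CA^2] = [[3, -1, -3], [-2, -3, 5], [5, -4, -30]]
Expanding along the first row, det(O) = 3·((-3)·(-30) - 5·(-4)) - (-1)·((-2)·(-30) - 5·5) + (-3)·((-2)·(-4) - (-3)·5) = 3·110 - (-1)·35 + (-3)·23 = 296
Since det(O) ≠ 0, rank(O) = 3 and the system is completely observable.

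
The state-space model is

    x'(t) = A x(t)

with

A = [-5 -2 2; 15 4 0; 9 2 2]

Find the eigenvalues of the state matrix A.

det(sI - A) = s^3 - (tr A)s^2 + (M11 + M22 + M33)s - det A, where Mii is the 2×2 principal minor of A obtained by deleting row i and column i.
tr A = (-5) + 4 + 2 = 1; M11 = 4·2 - 0·2 = 8 - 0 = 8; M22 = (-5)·2 - 2·9 = -10 - 18 = -28; M33 = (-5)·4 - (-2)·15 = -20 - (-30) = 10; sum of minors = -10.
det A = (-5)·(4·2 - 0·2) - (-2)·(15·2 - 0·9) + 2·(15·2 - 4·9) = (-5)·8 - (-2)·30 + 2·(-6) = 8.
So p(s) = det(sI - A) = s^3 - s^2 - 10s - 8.
Rational-root test: any integer root divides -8. Testing small divisors, s = -1 works: p(-1) = -1 + (-1) + 10 + (-8) = 0, so (s + 1) is a factor.
Dividing, p(s) = (s + 1)(s^2 - 2s - 8).
Factor s^2 - 2s - 8: two numbers with sum 2 and product -8 are 4 and -2, so s^2 - 2s - 8 = (s - 4)(s + 2).
Hence p(s) = (s - 4) (s + 1) (s + 2), with roots -2, -1, 4.
At least one eigenvalue has non-negative real part, so the system is not asymptotically stable.

-2, -1, 4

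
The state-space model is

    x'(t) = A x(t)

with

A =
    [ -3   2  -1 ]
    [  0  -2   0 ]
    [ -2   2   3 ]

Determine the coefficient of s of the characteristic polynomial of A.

-11

Expand det(sI - A) for the 3×3 matrix.
p(s) = s^3 + 2s^2 - 11s - 22.
(Check: constant term = det(-A) = (-1)^3 det A = -22; coefficient of s^2 = -tr A = 2.)
The coefficient of s is -11.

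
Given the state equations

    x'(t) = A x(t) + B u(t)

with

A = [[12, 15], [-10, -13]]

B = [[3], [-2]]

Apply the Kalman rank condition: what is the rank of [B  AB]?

1

AB = [[6], [-4]]
Controllability matrix C = [B  AB] = [[3, 6], [-2, -4]]
Every column of C is a scalar multiple of column 1 = [3, -2] (multipliers 1, 2), so the columns span a one-dimensional space.
C ≠ 0, hence rank(C) = 1.
rank(C) = 1 < n = 2, so the pair (A, B) is not completely controllable.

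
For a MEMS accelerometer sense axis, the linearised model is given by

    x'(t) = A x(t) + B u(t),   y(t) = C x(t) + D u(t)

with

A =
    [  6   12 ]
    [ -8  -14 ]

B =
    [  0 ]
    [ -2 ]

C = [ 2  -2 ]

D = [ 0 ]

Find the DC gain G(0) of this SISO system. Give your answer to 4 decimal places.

-6.0000

G(0) = C(-A)^{-1}B + D = -C A^{-1} B + D.
det A = 12, so A^{-1} = (1/12)·adj(A) = [[-7/6, -1], [2/3, 1/2]]
A^{-1} B = [2, -1]^T
C A^{-1} B = 6
G(0) = D - C A^{-1} B = 0 - (6) = -6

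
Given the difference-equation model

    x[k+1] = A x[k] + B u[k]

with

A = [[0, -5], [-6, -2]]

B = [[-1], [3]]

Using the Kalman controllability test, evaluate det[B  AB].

45

AB = [[-15], [0]]
Controllability matrix C = [B  AB] = [[-1, -15], [3, 0]]
det(C) = (-1)·0 - (-15)·3 = 0 - (-45) = 45
Since det(C) ≠ 0, rank(C) = 2 and the system is completely controllable.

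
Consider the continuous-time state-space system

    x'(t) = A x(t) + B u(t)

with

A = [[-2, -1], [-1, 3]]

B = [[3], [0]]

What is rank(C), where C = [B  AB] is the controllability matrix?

2

AB = [[-6], [-3]]
Controllability matrix C = [B  AB] = [[3, -6], [0, -3]]
det(C) = 3·(-3) - (-6)·0 = -9 - 0 = -9 ≠ 0, so rank(C) = 2.
rank(C) = 2 = n, so the pair (A, B) is completely controllable.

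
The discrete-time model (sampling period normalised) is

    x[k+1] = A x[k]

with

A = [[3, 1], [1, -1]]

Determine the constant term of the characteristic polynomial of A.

-4

For a 2×2 matrix, det(zI - A) = z^2 - (tr A)z + det A.
tr A = 2, det A = -4.
So p(z) = z^2 - 2z - 4.
The constant term is -4.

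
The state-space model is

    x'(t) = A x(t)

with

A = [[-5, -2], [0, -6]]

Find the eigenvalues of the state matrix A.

-6, -5

det(sI - A) = s^2 - (tr A)s + det A, with tr A = (-5) + (-6) = -11 and det A = (-5)·(-6) - (-2)·0 = 30 - 0 = 30.
So p(s) = det(sI - A) = s^2 + 11s + 30.
Factor s^2 + 11s + 30: two numbers with sum -11 and product 30 are -5 and -6, so s^2 + 11s + 30 = (s + 5)(s + 6).
Hence p(s) = (s + 5) (s + 6), with roots -6, -5.
All eigenvalues have negative real part, so the system is asymptotically stable.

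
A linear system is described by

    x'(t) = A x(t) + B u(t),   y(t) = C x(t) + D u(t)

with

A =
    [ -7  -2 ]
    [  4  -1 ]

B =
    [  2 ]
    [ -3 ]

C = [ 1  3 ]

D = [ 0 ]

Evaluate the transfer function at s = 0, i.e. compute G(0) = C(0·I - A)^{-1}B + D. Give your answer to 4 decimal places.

-2.0667

G(0) = C(-A)^{-1}B + D = -C A^{-1} B + D.
det A = 15, so A^{-1} = (1/15)·adj(A) = [[-1/15, 2/15], [-4/15, -7/15]]
A^{-1} B = [-8/15, 13/15]^T
C A^{-1} B = 31/15
G(0) = D - C A^{-1} B = 0 - (31/15) = -31/15 ≈ -2.0667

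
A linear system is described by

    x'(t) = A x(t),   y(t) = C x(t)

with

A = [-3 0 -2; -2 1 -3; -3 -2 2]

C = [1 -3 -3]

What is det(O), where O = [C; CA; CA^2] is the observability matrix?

CA = [[12, 3, 1]]
CA^2 = [[-45, 1, -31]]
Observability matrix O = [C; CA; CA^2] = [[1, -3, -3], [12, 3, 1], [-45, 1, -31]]
Expanding along the first row, det(O) = 1·(3·(-31) - 1·1) - (-3)·(12·(-31) - 1·(-45)) + (-3)·(12·1 - 3·(-45)) = 1·(-94) - (-3)·(-327) + (-3)·147 = -1516
Since det(O) ≠ 0, rank(O) = 3 and the system is completely observable.

-1516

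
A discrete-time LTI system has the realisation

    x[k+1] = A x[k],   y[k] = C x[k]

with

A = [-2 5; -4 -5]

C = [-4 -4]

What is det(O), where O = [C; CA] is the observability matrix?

96

CA = [[24, 0]]
Observability matrix O = [C; CA] = [[-4, -4], [24, 0]]
det(O) = (-4)·0 - (-4)·24 = 0 - (-96) = 96
Since det(O) ≠ 0, rank(O) = 2 and the system is completely observable.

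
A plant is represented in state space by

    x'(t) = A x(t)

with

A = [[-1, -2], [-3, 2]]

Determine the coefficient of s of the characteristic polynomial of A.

For a 2×2 matrix, det(sI - A) = s^2 - (tr A)s + det A.
tr A = 1, det A = -8.
So p(s) = s^2 - s - 8.
The coefficient of s is -1.

-1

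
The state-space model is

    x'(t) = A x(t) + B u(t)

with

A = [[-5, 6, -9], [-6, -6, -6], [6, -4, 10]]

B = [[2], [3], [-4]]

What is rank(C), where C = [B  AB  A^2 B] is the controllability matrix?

2

AB = [[44], [-6], [-40]]
A^2B = [[104], [12], [-112]]
Controllability matrix C = [B  AB  A^2B] = [[2, 44, 104], [3, -6, 12], [-4, -40, -112]]
The rows r1, r2, r3 of C are linearly dependent: 3·r1 + 2·r2 + 3·r3 = 0 (check each entry), so rank(C) ≤ 2.
The 2×2 minor from rows 1, 2, columns 1, 2 is 2·(-6) - 44·3 = -12 - 132 = -144 ≠ 0, so rank(C) = 2.
rank(C) = 2 < n = 3, so the pair (A, B) is not completely controllable.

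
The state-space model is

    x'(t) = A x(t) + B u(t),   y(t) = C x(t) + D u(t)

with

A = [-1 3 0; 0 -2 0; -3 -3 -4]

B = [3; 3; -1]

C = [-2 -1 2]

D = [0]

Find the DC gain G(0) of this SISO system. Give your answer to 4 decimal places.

-30.5000

G(0) = C(-A)^{-1}B + D = -C A^{-1} B + D.
det A = -8, so A^{-1} = (1/-8)·adj(A) = [[-1, -3/2, 0], [0, -1/2, 0], [3/4, 3/2, -1/4]]
A^{-1} B = [-15/2, -3/2, 7]^T
C A^{-1} B = 61/2
G(0) = D - C A^{-1} B = 0 - (61/2) = -61/2 ≈ -30.5000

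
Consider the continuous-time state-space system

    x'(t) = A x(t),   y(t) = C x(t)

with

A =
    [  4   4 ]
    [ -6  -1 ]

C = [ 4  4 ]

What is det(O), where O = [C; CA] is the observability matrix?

CA = [[-8, 12]]
Observability matrix O = [C; CA] = [[4, 4], [-8, 12]]
det(O) = 4·12 - 4·(-8) = 48 - (-32) = 80
Since det(O) ≠ 0, rank(O) = 2 and the system is completely observable.

80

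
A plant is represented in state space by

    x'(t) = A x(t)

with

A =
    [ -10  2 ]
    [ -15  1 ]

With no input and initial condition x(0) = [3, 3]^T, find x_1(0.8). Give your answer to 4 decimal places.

-0.1471

det(sI - A) = s^2 - (tr A)s + det A, with tr A = (-10) + 1 = -9 and det A = (-10)·1 - 2·(-15) = -10 - (-30) = 20.
So p(s) = det(sI - A) = s^2 + 9s + 20.
Factor s^2 + 9s + 20: two numbers with sum -9 and product 20 are -4 and -5, so s^2 + 9s + 20 = (s + 4)(s + 5).
Hence p(s) = (s + 4) (s + 5), with roots -5, -4.
The eigenvalues -5, -4 are distinct and real, so A is diagonalisable and x(t) = e^{At} x(0) = V diag(e^{λ_i t}) V^{-1} x(0), where the columns of V are the eigenvectors.
λ = -5: A - (-5)I = [[-5, 2], [-15, 6]]. Row 1 gives (-5)·v1 + 2·v2 = 0, so take v_1 = [2, 5]^T.
λ = -4: A - (-4)I = [[-6, 2], [-15, 5]]. Row 1 gives (-6)·v1 + 2·v2 = 0, so take v_2 = [1, 3]^T.
V = [v_1 v_2] = [[2, 1], [5, 3]] has det V = 1, so V^{-1} = adj(V)/det V = [[3, -1], [-5, 2]].
Modal coordinates z(0) = V^{-1} x(0): 3·3 + (-1)·3 = 6; (-5)·3 + 2·3 = -9; so z(0) = [6, -9]^T.
x_1(t) = Σ_i (v_i)_1 · z_i(0) · e^{λ_i t} (row 1 of V times the modal terms).
x_1(0.8) = 2·6·e^{-5·0.8} + 1·(-9)·e^{-4·0.8} = 12·0.018316 + (-9)·0.040762 = -0.1471.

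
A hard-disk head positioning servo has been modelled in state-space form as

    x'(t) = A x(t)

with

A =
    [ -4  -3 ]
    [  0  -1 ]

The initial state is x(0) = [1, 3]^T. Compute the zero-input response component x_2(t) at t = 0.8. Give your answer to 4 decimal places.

det(sI - A) = s^2 - (tr A)s + det A, with tr A = (-4) + (-1) = -5 and det A = (-4)·(-1) - (-3)·0 = 4 - 0 = 4.
So p(s) = det(sI - A) = s^2 + 5s + 4.
Factor s^2 + 5s + 4: two numbers with sum -5 and product 4 are -1 and -4, so s^2 + 5s + 4 = (s + 1)(s + 4).
Hence p(s) = (s + 1) (s + 4), with roots -4, -1.
The eigenvalues -4, -1 are distinct and real, so A is diagonalisable and x(t) = e^{At} x(0) = V diag(e^{λ_i t}) V^{-1} x(0), where the columns of V are the eigenvectors.
λ = -4: A - (-4)I = [[0, -3], [0, 3]]. Row 1 gives 0·v1 + (-3)·v2 = 0, so take v_1 = [1, 0]^T.
λ = -1: A - (-1)I = [[-3, -3], [0, 0]]. Row 1 gives (-3)·v1 + (-3)·v2 = 0, so take v_2 = [1, -1]^T.
V = [v_1 v_2] = [[1, 1], [0, -1]] has det V = -1, so V^{-1} = adj(V)/det V = [[1, 1], [0, -1]].
Modal coordinates z(0) = V^{-1} x(0): 1·1 + 1·3 = 4; 0·1 + (-1)·3 = -3; so z(0) = [4, -3]^T.
x_2(t) = Σ_i (v_i)_2 · z_i(0) · e^{λ_i t} (row 2 of V times the modal terms).
x_2(0.8) = 0·4·e^{-4·0.8} + (-1)·(-3)·e^{-1·0.8} = 0·0.040762 + 3·0.449329 = 1.3480.

1.3480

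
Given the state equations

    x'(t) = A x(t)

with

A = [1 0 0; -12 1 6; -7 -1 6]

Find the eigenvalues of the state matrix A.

det(sI - A) = s^3 - (tr A)s^2 + (M11 + M22 + M33)s - det A, where Mii is the 2×2 principal minor of A obtained by deleting row i and column i.
tr A = 1 + 1 + 6 = 8; M11 = 1·6 - 6·(-1) = 6 - (-6) = 12; M22 = 1·6 - 0·(-7) = 6 - 0 = 6; M33 = 1·1 - 0·(-12) = 1 - 0 = 1; sum of minors = 19.
det A = 1·(1·6 - 6·(-1)) - 0·((-12)·6 - 6·(-7)) + 0·((-12)·(-1) - 1·(-7)) = 1·12 - 0·(-30) + 0·19 = 12.
So p(s) = det(sI - A) = s^3 - 8s^2 + 19s - 12.
Rational-root test: any integer root divides -12. Testing small divisors, s = 1 works: p(1) = 1 + (-8) + 19 + (-12) = 0, so (s - 1) is a factor.
Dividing, p(s) = (s - 1)(s^2 - 7s + 12).
Factor s^2 - 7s + 12: two numbers with sum 7 and product 12 are 4 and 3, so s^2 - 7s + 12 = (s - 4)(s - 3).
Hence p(s) = (s - 4) (s - 3) (s - 1), with roots 1, 3, 4.
At least one eigenvalue has non-negative real part, so the system is not asymptotically stable.

1, 3, 4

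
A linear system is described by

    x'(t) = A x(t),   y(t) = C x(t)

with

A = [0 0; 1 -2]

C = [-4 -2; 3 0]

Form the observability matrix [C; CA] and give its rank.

2

CA = [[-2, 4], [0, 0]]
Observability matrix O = [C; CA] = [[-4, -2], [3, 0], [-2, 4], [0, 0]]
Take the 2×2 submatrix of O formed by rows 1, 2: [[-4, -2], [3, 0]]. Its determinant is (-4)·0 - (-2)·3 = 0 - (-6) = 6 ≠ 0.
So rank(O) ≥ 2; since O has 2 columns, rank(O) = 2.
rank(O) = 2 = n, so the pair (A, C) is completely observable.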